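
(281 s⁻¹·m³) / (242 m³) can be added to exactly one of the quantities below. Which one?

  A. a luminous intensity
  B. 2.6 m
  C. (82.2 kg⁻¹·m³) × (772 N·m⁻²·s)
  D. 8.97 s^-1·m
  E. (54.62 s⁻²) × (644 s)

Reference: [m³·s⁻¹] / [m³] = s⁻¹.
Each option:
  A. [luminous intensity] = cd
  B. m
  C. [kg⁻¹·m³] · [kg·m⁻¹·s⁻¹] = m²·s⁻¹
  D. m·s⁻¹
  E. [s⁻²] · [s] = s⁻¹  ← same
Only E. matches s⁻¹.

E.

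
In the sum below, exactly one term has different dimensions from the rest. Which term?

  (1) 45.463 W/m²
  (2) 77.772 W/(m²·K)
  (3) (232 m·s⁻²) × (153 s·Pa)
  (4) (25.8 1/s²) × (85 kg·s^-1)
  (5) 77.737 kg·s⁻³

Dimensions:
  (1) W·m⁻² = J·s⁻¹·m⁻² = kg·s⁻³
  (2) W·m⁻²·K⁻¹ = J·s⁻¹·m⁻²·K⁻¹ = kg·s⁻³·K⁻¹
  (3) [m·s⁻²] · [kg·m⁻¹·s⁻¹] = kg·s⁻³
  (4) [s⁻²] · [kg·s⁻¹] = kg·s⁻³
  (5) kg·s⁻³
All reduce to kg·s⁻³ except (2), which is kg·s⁻³·K⁻¹.

(2)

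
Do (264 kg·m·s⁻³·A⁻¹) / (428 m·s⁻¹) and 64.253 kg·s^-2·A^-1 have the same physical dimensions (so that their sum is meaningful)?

Expand each in SI base units:
  (264 kg·m·s⁻³·A⁻¹) / (428 m·s⁻¹):  [kg·m·s⁻³·A⁻¹] / [m·s⁻¹] = kg·s⁻²·A⁻¹
  64.253 kg·s^-2·A^-1:  kg·s⁻²·A⁻¹
Both are kg·s⁻²·A⁻¹, so they have the same dimensions and can be added.

Yes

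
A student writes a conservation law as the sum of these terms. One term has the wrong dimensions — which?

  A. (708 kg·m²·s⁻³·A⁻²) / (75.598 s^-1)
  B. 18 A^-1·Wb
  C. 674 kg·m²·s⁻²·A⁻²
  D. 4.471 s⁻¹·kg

D.

Dimensions:
  A. [kg·m²·s⁻³·A⁻²] / [s⁻¹] = kg·m²·s⁻²·A⁻²
  B. Wb·A⁻¹ = V·s·A⁻¹ = kg·m²·s⁻²·A⁻²
  C. kg·m²·s⁻²·A⁻²
  D. kg·s⁻¹
All reduce to kg·m²·s⁻²·A⁻² except D., which is kg·s⁻¹.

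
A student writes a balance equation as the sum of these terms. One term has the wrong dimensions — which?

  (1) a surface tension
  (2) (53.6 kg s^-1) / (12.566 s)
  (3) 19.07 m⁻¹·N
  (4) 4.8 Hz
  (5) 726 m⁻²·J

(4)

Reduce each to base SI dimensions:
  (1) [surface tension] = kg·s⁻²
  (2) [kg·s⁻¹] / [s] = kg·s⁻²
  (3) N·m⁻¹ = kg·m·s⁻²·m⁻¹ = kg·s⁻²
  (4) Hz = s⁻¹
  (5) J·m⁻² = N·m·m⁻² = kg·s⁻²
All reduce to kg·s⁻² except (4), which is s⁻¹.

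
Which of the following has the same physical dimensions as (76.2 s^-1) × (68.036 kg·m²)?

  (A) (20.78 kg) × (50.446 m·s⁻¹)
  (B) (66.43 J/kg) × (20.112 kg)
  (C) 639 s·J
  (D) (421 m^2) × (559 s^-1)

(C)

Reference: [s⁻¹] · [kg·m²] = kg·m²·s⁻¹.
Each option:
  (A) [kg] · [m·s⁻¹] = kg·m·s⁻¹
  (B) [m²·s⁻²] · [kg] = kg·m²·s⁻²
  (C) J·s = N·m·s = kg·m²·s⁻¹  ← same
  (D) [m²] · [s⁻¹] = m²·s⁻¹
Only (C) matches kg·m²·s⁻¹.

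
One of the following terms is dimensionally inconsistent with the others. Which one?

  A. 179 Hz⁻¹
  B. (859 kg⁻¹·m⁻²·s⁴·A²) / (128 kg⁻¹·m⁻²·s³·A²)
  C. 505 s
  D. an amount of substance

D.

In SI base units:
  A. Hz⁻¹ = (s⁻¹)⁻¹ = s
  B. [kg⁻¹·m⁻²·s⁴·A²] / [kg⁻¹·m⁻²·s³·A²] = s
  C. s
  D. [amount of substance] = mol
All reduce to s except D., which is mol.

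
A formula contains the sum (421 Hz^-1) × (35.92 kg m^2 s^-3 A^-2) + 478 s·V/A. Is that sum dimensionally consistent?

Yes

In SI base units:
  (421 Hz^-1) × (35.92 kg m^2 s^-3 A^-2):  [s] · [kg·m²·s⁻³·A⁻²] = kg·m²·s⁻²·A⁻²
  478 s·V/A:  V·s·A⁻¹ = J·C⁻¹·s·A⁻¹ = kg·m²·s⁻²·A⁻²
Both are kg·m²·s⁻²·A⁻², so they have the same dimensions and can be added.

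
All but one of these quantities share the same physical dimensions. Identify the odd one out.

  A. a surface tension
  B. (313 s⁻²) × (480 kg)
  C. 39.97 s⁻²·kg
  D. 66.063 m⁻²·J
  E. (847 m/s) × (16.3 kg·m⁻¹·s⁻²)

E.

Dimensions:
  A. [surface tension] = kg·s⁻²
  B. [s⁻²] · [kg] = kg·s⁻²
  C. kg·s⁻²
  D. J·m⁻² = N·m·m⁻² = kg·s⁻²
  E. [m·s⁻¹] · [kg·m⁻¹·s⁻²] = kg·s⁻³
All reduce to kg·s⁻² except E., which is kg·s⁻³.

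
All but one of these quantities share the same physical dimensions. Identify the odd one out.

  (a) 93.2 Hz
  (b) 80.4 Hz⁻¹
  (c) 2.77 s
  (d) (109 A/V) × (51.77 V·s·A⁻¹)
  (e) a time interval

(a)

Expand each in SI base units:
  (a) Hz = s⁻¹
  (b) Hz⁻¹ = (s⁻¹)⁻¹ = s
  (c) s
  (d) [kg⁻¹·m⁻²·s³·A²] · [kg·m²·s⁻²·A⁻²] = s
  (e) [time interval] = s
All reduce to s except (a), which is s⁻¹.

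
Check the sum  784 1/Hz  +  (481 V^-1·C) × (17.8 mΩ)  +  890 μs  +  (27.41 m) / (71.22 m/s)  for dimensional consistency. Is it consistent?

Yes

Work out the base dimensions of each:
  784 1/Hz:  Hz⁻¹ = (s⁻¹)⁻¹ = s
  (481 V^-1·C) × (17.8 mΩ):  [kg⁻¹·m⁻²·s⁴·A²] · [kg·m²·s⁻³·A⁻²] = s
  890 μs:  s
  (27.41 m) / (71.22 m/s):  [m] / [m·s⁻¹] = s
Every term reduces to s.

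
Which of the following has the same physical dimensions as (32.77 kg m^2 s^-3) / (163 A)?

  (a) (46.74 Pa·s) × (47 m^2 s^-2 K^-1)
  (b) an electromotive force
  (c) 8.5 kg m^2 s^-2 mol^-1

(b)

Reference: [kg·m²·s⁻³] / [A] = kg·m²·s⁻³·A⁻¹.
Each option:
  (a) [kg·m⁻¹·s⁻¹] · [m²·s⁻²·K⁻¹] = kg·m·s⁻³·K⁻¹
  (b) [electromotive force] = kg·m²·s⁻³·A⁻¹  ← same
  (c) kg·m²·s⁻²·mol⁻¹
Only (b) matches kg·m²·s⁻³·A⁻¹.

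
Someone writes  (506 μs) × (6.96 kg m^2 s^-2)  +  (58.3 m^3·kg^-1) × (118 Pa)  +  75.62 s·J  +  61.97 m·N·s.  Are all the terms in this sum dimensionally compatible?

No

Work out the base dimensions of each:
  (506 μs) × (6.96 kg m^2 s^-2):  [s] · [kg·m²·s⁻²] = kg·m²·s⁻¹
  (58.3 m^3·kg^-1) × (118 Pa):  [kg⁻¹·m³] · [kg·m⁻¹·s⁻²] = m²·s⁻²
  75.62 s·J:  J·s = N·m·s = kg·m²·s⁻¹
  61.97 m·N·s:  N·m·s = kg·m·s⁻²·m·s = kg·m²·s⁻¹
The terms do not share a single dimension (kg·m²·s⁻¹ vs m²·s⁻²).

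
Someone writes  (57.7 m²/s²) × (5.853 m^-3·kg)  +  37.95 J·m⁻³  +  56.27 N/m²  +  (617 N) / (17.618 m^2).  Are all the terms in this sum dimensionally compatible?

Yes

Work out the base dimensions of each:
  (57.7 m²/s²) × (5.853 m^-3·kg):  [m²·s⁻²] · [kg·m⁻³] = kg·m⁻¹·s⁻²
  37.95 J·m⁻³:  J·m⁻³ = N·m·m⁻³ = kg·m⁻¹·s⁻²
  56.27 N/m²:  N·m⁻² = kg·m·s⁻²·m⁻² = kg·m⁻¹·s⁻²
  (617 N) / (17.618 m^2):  [kg·m·s⁻²] / [m²] = kg·m⁻¹·s⁻²
Every term reduces to kg·m⁻¹·s⁻².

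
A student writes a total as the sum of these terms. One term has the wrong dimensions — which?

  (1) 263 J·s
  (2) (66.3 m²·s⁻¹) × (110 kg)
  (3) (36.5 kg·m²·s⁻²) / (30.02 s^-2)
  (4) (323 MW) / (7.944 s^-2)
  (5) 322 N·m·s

(3)

Expand each in SI base units:
  (1) J·s = N·m·s = kg·m²·s⁻¹
  (2) [m²·s⁻¹] · [kg] = kg·m²·s⁻¹
  (3) [kg·m²·s⁻²] / [s⁻²] = kg·m²
  (4) [kg·m²·s⁻³] / [s⁻²] = kg·m²·s⁻¹
  (5) N·m·s = kg·m·s⁻²·m·s = kg·m²·s⁻¹
All reduce to kg·m²·s⁻¹ except (3), which is kg·m².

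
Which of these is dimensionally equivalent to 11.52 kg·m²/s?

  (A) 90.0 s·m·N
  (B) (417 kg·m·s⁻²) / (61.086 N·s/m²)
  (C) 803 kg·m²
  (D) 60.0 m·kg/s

Reference: kg·m²·s⁻¹.
Each option:
  (A) N·m·s = kg·m·s⁻²·m·s = kg·m²·s⁻¹  ← same
  (B) [kg·m·s⁻²] / [kg·m⁻¹·s⁻¹] = m²·s⁻¹
  (C) kg·m²
  (D) kg·m·s⁻¹
Only (A) matches kg·m²·s⁻¹.

(A)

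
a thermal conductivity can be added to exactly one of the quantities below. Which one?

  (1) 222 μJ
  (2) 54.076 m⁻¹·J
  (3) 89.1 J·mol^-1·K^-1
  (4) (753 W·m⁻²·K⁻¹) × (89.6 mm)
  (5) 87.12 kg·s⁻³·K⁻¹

Reference: [thermal conductivity] = kg·m·s⁻³·K⁻¹.
Each option:
  (1) J = N·m = kg·m²·s⁻²
  (2) J·m⁻¹ = N·m·m⁻¹ = kg·m·s⁻²
  (3) J·mol⁻¹·K⁻¹ = N·m·mol⁻¹·K⁻¹ = kg·m²·s⁻²·K⁻¹·mol⁻¹
  (4) [kg·s⁻³·K⁻¹] · [m] = kg·m·s⁻³·K⁻¹  ← same
  (5) kg·s⁻³·K⁻¹
Only (4) matches kg·m·s⁻³·K⁻¹.

(4)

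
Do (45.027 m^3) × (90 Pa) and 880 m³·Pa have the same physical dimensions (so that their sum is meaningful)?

In SI base units:
  (45.027 m^3) × (90 Pa):  [m³] · [kg·m⁻¹·s⁻²] = kg·m²·s⁻²
  880 m³·Pa:  Pa·m³ = N·m⁻²·m³ = kg·m²·s⁻²
Both are kg·m²·s⁻², so they have the same dimensions and can be added.

Yes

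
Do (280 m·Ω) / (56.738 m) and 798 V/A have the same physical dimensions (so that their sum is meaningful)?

Yes

Expand each in SI base units:
  (280 m·Ω) / (56.738 m):  [kg·m³·s⁻³·A⁻²] / [m] = kg·m²·s⁻³·A⁻²
  798 V/A:  V·A⁻¹ = J·C⁻¹·A⁻¹ = kg·m²·s⁻³·A⁻²
Both are kg·m²·s⁻³·A⁻², so they have the same dimensions and can be added.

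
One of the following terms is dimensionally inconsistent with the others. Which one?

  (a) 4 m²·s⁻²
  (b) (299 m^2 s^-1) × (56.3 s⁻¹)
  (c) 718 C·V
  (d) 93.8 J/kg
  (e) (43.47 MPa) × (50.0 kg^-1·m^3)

Dimensions:
  (a) m²·s⁻²
  (b) [m²·s⁻¹] · [s⁻¹] = m²·s⁻²
  (c) C·V = s·A·J·C⁻¹ = kg·m²·s⁻²
  (d) J·kg⁻¹ = N·m·kg⁻¹ = m²·s⁻²
  (e) [kg·m⁻¹·s⁻²] · [kg⁻¹·m³] = m²·s⁻²
All reduce to m²·s⁻² except (c), which is kg·m²·s⁻².

(c)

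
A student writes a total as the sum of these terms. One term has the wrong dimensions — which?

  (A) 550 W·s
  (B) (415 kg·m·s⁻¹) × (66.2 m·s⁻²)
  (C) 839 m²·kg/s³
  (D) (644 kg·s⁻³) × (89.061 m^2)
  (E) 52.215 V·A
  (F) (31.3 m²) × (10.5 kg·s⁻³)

Reduce each to base SI dimensions:
  (A) W·s = J·s⁻¹·s = kg·m²·s⁻²
  (B) [kg·m·s⁻¹] · [m·s⁻²] = kg·m²·s⁻³
  (C) kg·m²·s⁻³
  (D) [kg·s⁻³] · [m²] = kg·m²·s⁻³
  (E) V·A = J·C⁻¹·A = kg·m²·s⁻³
  (F) [m²] · [kg·s⁻³] = kg·m²·s⁻³
All reduce to kg·m²·s⁻³ except (A), which is kg·m²·s⁻².

(A)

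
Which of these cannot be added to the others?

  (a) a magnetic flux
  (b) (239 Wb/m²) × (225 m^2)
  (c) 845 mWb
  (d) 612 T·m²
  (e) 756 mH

(e)

In SI base units:
  (a) [magnetic flux] = kg·m²·s⁻²·A⁻¹
  (b) [kg·s⁻²·A⁻¹] · [m²] = kg·m²·s⁻²·A⁻¹
  (c) Wb = V·s = kg·m²·s⁻²·A⁻¹
  (d) T·m² = Wb·m⁻²·m² = kg·m²·s⁻²·A⁻¹
  (e) H = V·s·A⁻¹ = kg·m²·s⁻²·A⁻²
All reduce to kg·m²·s⁻²·A⁻¹ except (e), which is kg·m²·s⁻²·A⁻².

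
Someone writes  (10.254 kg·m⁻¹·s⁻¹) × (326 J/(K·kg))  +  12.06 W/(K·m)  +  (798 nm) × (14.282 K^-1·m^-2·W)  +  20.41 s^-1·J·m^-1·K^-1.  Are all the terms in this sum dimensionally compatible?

Yes

Dimensions:
  (10.254 kg·m⁻¹·s⁻¹) × (326 J/(K·kg)):  [kg·m⁻¹·s⁻¹] · [m²·s⁻²·K⁻¹] = kg·m·s⁻³·K⁻¹
  12.06 W/(K·m):  W·m⁻¹·K⁻¹ = J·s⁻¹·m⁻¹·K⁻¹ = kg·m·s⁻³·K⁻¹
  (798 nm) × (14.282 K^-1·m^-2·W):  [m] · [kg·s⁻³·K⁻¹] = kg·m·s⁻³·K⁻¹
  20.41 s^-1·J·m^-1·K^-1:  J·s⁻¹·m⁻¹·K⁻¹ = N·m·s⁻¹·m⁻¹·K⁻¹ = kg·m·s⁻³·K⁻¹
Every term reduces to kg·m·s⁻³·K⁻¹.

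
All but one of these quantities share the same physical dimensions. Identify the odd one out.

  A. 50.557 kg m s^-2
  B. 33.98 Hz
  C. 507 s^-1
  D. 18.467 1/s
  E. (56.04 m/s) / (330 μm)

Reduce each to base SI dimensions:
  A. kg·m·s⁻²
  B. Hz = s⁻¹
  C. s⁻¹
  D. s⁻¹
  E. [m·s⁻¹] / [m] = s⁻¹
All reduce to s⁻¹ except A., which is kg·m·s⁻².

A.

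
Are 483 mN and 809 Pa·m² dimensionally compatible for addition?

In SI base units:
  483 mN:  N = kg·m·s⁻²
  809 Pa·m²:  Pa·m² = N·m⁻²·m² = kg·m·s⁻²
Both are kg·m·s⁻², so they have the same dimensions and can be added.

Yes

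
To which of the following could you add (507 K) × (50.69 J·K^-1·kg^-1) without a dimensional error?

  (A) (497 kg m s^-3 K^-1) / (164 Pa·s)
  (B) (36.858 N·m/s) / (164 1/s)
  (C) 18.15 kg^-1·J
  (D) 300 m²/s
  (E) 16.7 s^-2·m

(C)

Reference: [K] · [m²·s⁻²·K⁻¹] = m²·s⁻².
Each option:
  (A) [kg·m·s⁻³·K⁻¹] / [kg·m⁻¹·s⁻¹] = m²·s⁻²·K⁻¹
  (B) [kg·m²·s⁻³] / [s⁻¹] = kg·m²·s⁻²
  (C) J·kg⁻¹ = N·m·kg⁻¹ = m²·s⁻²  ← same
  (D) m²·s⁻¹
  (E) m·s⁻²
Only (C) matches m²·s⁻².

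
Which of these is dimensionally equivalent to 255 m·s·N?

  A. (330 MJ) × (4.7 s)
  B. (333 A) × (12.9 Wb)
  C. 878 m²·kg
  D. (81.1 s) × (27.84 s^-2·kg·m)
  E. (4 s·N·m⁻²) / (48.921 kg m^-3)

A.

Reference: N·m·s = kg·m·s⁻²·m·s = kg·m²·s⁻¹.
Each option:
  A. [kg·m²·s⁻²] · [s] = kg·m²·s⁻¹  ← same
  B. [A] · [kg·m²·s⁻²·A⁻¹] = kg·m²·s⁻²
  C. kg·m²
  D. [s] · [kg·m·s⁻²] = kg·m·s⁻¹
  E. [kg·m⁻¹·s⁻¹] / [kg·m⁻³] = m²·s⁻¹
Only A. matches kg·m²·s⁻¹.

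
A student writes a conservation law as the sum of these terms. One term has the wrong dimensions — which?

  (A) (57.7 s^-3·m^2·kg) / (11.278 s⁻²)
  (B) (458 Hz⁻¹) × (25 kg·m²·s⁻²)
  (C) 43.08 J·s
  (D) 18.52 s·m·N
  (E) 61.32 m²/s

Expand each in SI base units:
  (A) [kg·m²·s⁻³] / [s⁻²] = kg·m²·s⁻¹
  (B) [s] · [kg·m²·s⁻²] = kg·m²·s⁻¹
  (C) J·s = N·m·s = kg·m²·s⁻¹
  (D) N·m·s = kg·m·s⁻²·m·s = kg·m²·s⁻¹
  (E) m²·s⁻¹
All reduce to kg·m²·s⁻¹ except (E), which is m²·s⁻¹.

(E)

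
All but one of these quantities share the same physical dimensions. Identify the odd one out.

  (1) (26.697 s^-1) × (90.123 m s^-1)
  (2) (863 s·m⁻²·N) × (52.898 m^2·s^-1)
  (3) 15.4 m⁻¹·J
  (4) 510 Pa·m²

(1)

Work out the base dimensions of each:
  (1) [s⁻¹] · [m·s⁻¹] = m·s⁻²
  (2) [kg·m⁻¹·s⁻¹] · [m²·s⁻¹] = kg·m·s⁻²
  (3) J·m⁻¹ = N·m·m⁻¹ = kg·m·s⁻²
  (4) Pa·m² = N·m⁻²·m² = kg·m·s⁻²
All reduce to kg·m·s⁻² except (1), which is m·s⁻².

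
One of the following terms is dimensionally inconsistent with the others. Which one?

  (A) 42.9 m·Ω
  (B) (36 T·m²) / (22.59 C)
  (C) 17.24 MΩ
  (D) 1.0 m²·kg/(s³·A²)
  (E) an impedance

In SI base units:
  (A) Ω·m = V·A⁻¹·m = kg·m³·s⁻³·A⁻²
  (B) [kg·m²·s⁻²·A⁻¹] / [s·A] = kg·m²·s⁻³·A⁻²
  (C) Ω = V·A⁻¹ = kg·m²·s⁻³·A⁻²
  (D) kg·m²·s⁻³·A⁻²
  (E) [impedance] = kg·m²·s⁻³·A⁻²
All reduce to kg·m²·s⁻³·A⁻² except (A), which is kg·m³·s⁻³·A⁻².

(A)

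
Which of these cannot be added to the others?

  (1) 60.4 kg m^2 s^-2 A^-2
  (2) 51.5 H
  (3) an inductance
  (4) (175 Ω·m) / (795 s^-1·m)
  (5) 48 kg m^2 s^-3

Expand each in SI base units:
  (1) kg·m²·s⁻²·A⁻²
  (2) H = V·s·A⁻¹ = kg·m²·s⁻²·A⁻²
  (3) [inductance] = kg·m²·s⁻²·A⁻²
  (4) [kg·m³·s⁻³·A⁻²] / [m·s⁻¹] = kg·m²·s⁻²·A⁻²
  (5) kg·m²·s⁻³
All reduce to kg·m²·s⁻²·A⁻² except (5), which is kg·m²·s⁻³.

(5)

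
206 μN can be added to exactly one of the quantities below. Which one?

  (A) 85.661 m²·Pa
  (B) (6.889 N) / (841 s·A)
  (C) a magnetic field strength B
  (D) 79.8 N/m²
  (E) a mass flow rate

Reference: N = kg·m·s⁻².
Each option:
  (A) Pa·m² = N·m⁻²·m² = kg·m·s⁻²  ← same
  (B) [kg·m·s⁻²] / [s·A] = kg·m·s⁻³·A⁻¹
  (C) [magnetic field strength B] = kg·s⁻²·A⁻¹
  (D) N·m⁻² = kg·m·s⁻²·m⁻² = kg·m⁻¹·s⁻²
  (E) [mass flow rate] = kg·s⁻¹
Only (A) matches kg·m·s⁻².

(A)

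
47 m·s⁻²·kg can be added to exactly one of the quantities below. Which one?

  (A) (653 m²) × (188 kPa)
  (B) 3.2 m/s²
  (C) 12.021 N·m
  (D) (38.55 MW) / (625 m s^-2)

Reference: kg·m·s⁻².
Each option:
  (A) [m²] · [kg·m⁻¹·s⁻²] = kg·m·s⁻²  ← same
  (B) m·s⁻²
  (C) N·m = kg·m·s⁻²·m = kg·m²·s⁻²
  (D) [kg·m²·s⁻³] / [m·s⁻²] = kg·m·s⁻¹
Only (A) matches kg·m·s⁻².

(A)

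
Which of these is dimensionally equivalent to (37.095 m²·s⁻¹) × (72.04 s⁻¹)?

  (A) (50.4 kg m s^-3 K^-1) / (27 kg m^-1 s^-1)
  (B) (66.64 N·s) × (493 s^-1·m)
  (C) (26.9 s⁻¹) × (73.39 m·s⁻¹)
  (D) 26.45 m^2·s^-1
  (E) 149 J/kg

(E)

Reference: [m²·s⁻¹] · [s⁻¹] = m²·s⁻².
Each option:
  (A) [kg·m·s⁻³·K⁻¹] / [kg·m⁻¹·s⁻¹] = m²·s⁻²·K⁻¹
  (B) [kg·m·s⁻¹] · [m·s⁻¹] = kg·m²·s⁻²
  (C) [s⁻¹] · [m·s⁻¹] = m·s⁻²
  (D) m²·s⁻¹
  (E) J·kg⁻¹ = N·m·kg⁻¹ = m²·s⁻²  ← same
Only (E) matches m²·s⁻².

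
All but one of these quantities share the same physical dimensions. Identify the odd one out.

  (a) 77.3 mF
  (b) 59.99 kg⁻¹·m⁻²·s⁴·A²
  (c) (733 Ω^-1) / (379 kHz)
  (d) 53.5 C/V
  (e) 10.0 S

(e)

Reduce each to base SI dimensions:
  (a) F = C·V⁻¹ = kg⁻¹·m⁻²·s⁴·A²
  (b) kg⁻¹·m⁻²·s⁴·A²
  (c) [kg⁻¹·m⁻²·s³·A²] / [s⁻¹] = kg⁻¹·m⁻²·s⁴·A²
  (d) C·V⁻¹ = s·A·(J·C⁻¹)⁻¹ = kg⁻¹·m⁻²·s⁴·A²
  (e) S = Ω⁻¹ = kg⁻¹·m⁻²·s³·A²
All reduce to kg⁻¹·m⁻²·s⁴·A² except (e), which is kg⁻¹·m⁻²·s³·A².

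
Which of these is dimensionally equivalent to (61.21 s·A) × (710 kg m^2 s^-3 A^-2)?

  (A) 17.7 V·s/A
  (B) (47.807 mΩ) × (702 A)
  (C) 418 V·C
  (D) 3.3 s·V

Reference: [s·A] · [kg·m²·s⁻³·A⁻²] = kg·m²·s⁻²·A⁻¹.
Each option:
  (A) V·s·A⁻¹ = J·C⁻¹·s·A⁻¹ = kg·m²·s⁻²·A⁻²
  (B) [kg·m²·s⁻³·A⁻²] · [A] = kg·m²·s⁻³·A⁻¹
  (C) C·V = s·A·J·C⁻¹ = kg·m²·s⁻²
  (D) V·s = J·C⁻¹·s = kg·m²·s⁻²·A⁻¹  ← same
Only (D) matches kg·m²·s⁻²·A⁻¹.

(D)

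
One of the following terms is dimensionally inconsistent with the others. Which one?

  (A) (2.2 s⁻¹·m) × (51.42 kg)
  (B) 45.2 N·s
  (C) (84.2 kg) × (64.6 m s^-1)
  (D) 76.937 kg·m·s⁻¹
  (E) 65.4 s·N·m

(E)

Dimensions:
  (A) [m·s⁻¹] · [kg] = kg·m·s⁻¹
  (B) N·s = kg·m·s⁻²·s = kg·m·s⁻¹
  (C) [kg] · [m·s⁻¹] = kg·m·s⁻¹
  (D) kg·m·s⁻¹
  (E) N·m·s = kg·m·s⁻²·m·s = kg·m²·s⁻¹
All reduce to kg·m·s⁻¹ except (E), which is kg·m²·s⁻¹.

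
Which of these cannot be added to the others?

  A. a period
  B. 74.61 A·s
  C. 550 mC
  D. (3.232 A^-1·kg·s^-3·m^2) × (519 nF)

A.

Expand each in SI base units:
  A. [period] = s
  B. A·s = s·A
  C. C = s·A
  D. [kg·m²·s⁻³·A⁻¹] · [kg⁻¹·m⁻²·s⁴·A²] = s·A
All reduce to s·A except A., which is s.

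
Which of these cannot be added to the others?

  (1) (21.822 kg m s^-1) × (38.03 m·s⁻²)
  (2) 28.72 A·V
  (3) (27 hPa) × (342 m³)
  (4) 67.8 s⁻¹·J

(3)

Reduce each to base SI dimensions:
  (1) [kg·m·s⁻¹] · [m·s⁻²] = kg·m²·s⁻³
  (2) V·A = J·C⁻¹·A = kg·m²·s⁻³
  (3) [kg·m⁻¹·s⁻²] · [m³] = kg·m²·s⁻²
  (4) J·s⁻¹ = N·m·s⁻¹ = kg·m²·s⁻³
All reduce to kg·m²·s⁻³ except (3), which is kg·m²·s⁻².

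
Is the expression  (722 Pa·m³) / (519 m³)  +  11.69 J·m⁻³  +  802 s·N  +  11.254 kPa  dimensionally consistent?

No

Dimensions:
  (722 Pa·m³) / (519 m³):  [kg·m²·s⁻²] / [m³] = kg·m⁻¹·s⁻²
  11.69 J·m⁻³:  J·m⁻³ = N·m·m⁻³ = kg·m⁻¹·s⁻²
  802 s·N:  N·s = kg·m·s⁻²·s = kg·m·s⁻¹
  11.254 kPa:  Pa = N·m⁻² = kg·m⁻¹·s⁻²
The terms do not share a single dimension (kg·m·s⁻¹ vs kg·m⁻¹·s⁻²).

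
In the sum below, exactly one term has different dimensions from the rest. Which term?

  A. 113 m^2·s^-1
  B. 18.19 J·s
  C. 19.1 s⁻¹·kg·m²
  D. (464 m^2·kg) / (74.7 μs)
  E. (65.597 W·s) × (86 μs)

Expand each in SI base units:
  A. m²·s⁻¹
  B. J·s = N·m·s = kg·m²·s⁻¹
  C. kg·m²·s⁻¹
  D. [kg·m²] / [s] = kg·m²·s⁻¹
  E. [kg·m²·s⁻²] · [s] = kg·m²·s⁻¹
All reduce to kg·m²·s⁻¹ except A., which is m²·s⁻¹.

A.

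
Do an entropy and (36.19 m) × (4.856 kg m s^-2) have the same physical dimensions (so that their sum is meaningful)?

In SI base units:
  an entropy:  [entropy] = kg·m²·s⁻²·K⁻¹
  (36.19 m) × (4.856 kg m s^-2):  [m] · [kg·m·s⁻²] = kg·m²·s⁻²
kg·m²·s⁻²·K⁻¹ ≠ kg·m²·s⁻², so they cannot be added.

No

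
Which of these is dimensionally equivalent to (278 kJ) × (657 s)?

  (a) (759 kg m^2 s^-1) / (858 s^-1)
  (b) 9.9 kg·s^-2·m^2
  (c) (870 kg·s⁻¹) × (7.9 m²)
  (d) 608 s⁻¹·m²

Reference: [kg·m²·s⁻²] · [s] = kg·m²·s⁻¹.
Each option:
  (a) [kg·m²·s⁻¹] / [s⁻¹] = kg·m²
  (b) kg·m²·s⁻²
  (c) [kg·s⁻¹] · [m²] = kg·m²·s⁻¹  ← same
  (d) m²·s⁻¹
Only (c) matches kg·m²·s⁻¹.

(c)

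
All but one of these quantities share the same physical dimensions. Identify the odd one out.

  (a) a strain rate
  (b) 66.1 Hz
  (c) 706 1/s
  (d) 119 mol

(d)

Work out the base dimensions of each:
  (a) [strain rate] = s⁻¹
  (b) Hz = s⁻¹
  (c) s⁻¹
  (d) mol
All reduce to s⁻¹ except (d), which is mol.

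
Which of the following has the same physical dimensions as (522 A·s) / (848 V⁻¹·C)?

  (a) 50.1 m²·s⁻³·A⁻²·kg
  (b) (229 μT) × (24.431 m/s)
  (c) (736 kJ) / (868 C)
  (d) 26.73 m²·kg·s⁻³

Reference: [s·A] / [kg⁻¹·m⁻²·s⁴·A²] = kg·m²·s⁻³·A⁻¹.
Each option:
  (a) kg·m²·s⁻³·A⁻²
  (b) [kg·s⁻²·A⁻¹] · [m·s⁻¹] = kg·m·s⁻³·A⁻¹
  (c) [kg·m²·s⁻²] / [s·A] = kg·m²·s⁻³·A⁻¹  ← same
  (d) kg·m²·s⁻³
Only (c) matches kg·m²·s⁻³·A⁻¹.

(c)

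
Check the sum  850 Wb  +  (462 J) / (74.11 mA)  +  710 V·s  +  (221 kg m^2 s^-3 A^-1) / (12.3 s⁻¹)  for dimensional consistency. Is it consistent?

Yes

Reduce each to base SI dimensions:
  850 Wb:  Wb = V·s = kg·m²·s⁻²·A⁻¹
  (462 J) / (74.11 mA):  [kg·m²·s⁻²] / [A] = kg·m²·s⁻²·A⁻¹
  710 V·s:  V·s = J·C⁻¹·s = kg·m²·s⁻²·A⁻¹
  (221 kg m^2 s^-3 A^-1) / (12.3 s⁻¹):  [kg·m²·s⁻³·A⁻¹] / [s⁻¹] = kg·m²·s⁻²·A⁻¹
Every term reduces to kg·m²·s⁻²·A⁻¹.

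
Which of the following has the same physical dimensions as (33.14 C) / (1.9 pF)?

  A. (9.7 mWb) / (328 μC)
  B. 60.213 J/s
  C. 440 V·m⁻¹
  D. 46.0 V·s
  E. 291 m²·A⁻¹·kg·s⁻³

Reference: [s·A] / [kg⁻¹·m⁻²·s⁴·A²] = kg·m²·s⁻³·A⁻¹.
Each option:
  A. [kg·m²·s⁻²·A⁻¹] / [s·A] = kg·m²·s⁻³·A⁻²
  B. J·s⁻¹ = N·m·s⁻¹ = kg·m²·s⁻³
  C. V·m⁻¹ = J·C⁻¹·m⁻¹ = kg·m·s⁻³·A⁻¹
  D. V·s = J·C⁻¹·s = kg·m²·s⁻²·A⁻¹
  E. kg·m²·s⁻³·A⁻¹  ← same
Only E. matches kg·m²·s⁻³·A⁻¹.

E.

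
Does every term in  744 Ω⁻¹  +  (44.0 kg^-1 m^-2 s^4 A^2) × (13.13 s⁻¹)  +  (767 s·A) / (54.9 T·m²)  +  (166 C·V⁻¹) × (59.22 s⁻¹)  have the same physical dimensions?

Yes

Dimensions:
  744 Ω⁻¹:  Ω⁻¹ = (V·A⁻¹)⁻¹ = kg⁻¹·m⁻²·s³·A²
  (44.0 kg^-1 m^-2 s^4 A^2) × (13.13 s⁻¹):  [kg⁻¹·m⁻²·s⁴·A²] · [s⁻¹] = kg⁻¹·m⁻²·s³·A²
  (767 s·A) / (54.9 T·m²):  [s·A] / [kg·m²·s⁻²·A⁻¹] = kg⁻¹·m⁻²·s³·A²
  (166 C·V⁻¹) × (59.22 s⁻¹):  [kg⁻¹·m⁻²·s⁴·A²] · [s⁻¹] = kg⁻¹·m⁻²·s³·A²
Every term reduces to kg⁻¹·m⁻²·s³·A².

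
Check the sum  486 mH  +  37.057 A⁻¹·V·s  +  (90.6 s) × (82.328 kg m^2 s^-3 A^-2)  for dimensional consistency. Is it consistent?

Yes

In SI base units:
  486 mH:  H = V·s·A⁻¹ = kg·m²·s⁻²·A⁻²
  37.057 A⁻¹·V·s:  V·s·A⁻¹ = J·C⁻¹·s·A⁻¹ = kg·m²·s⁻²·A⁻²
  (90.6 s) × (82.328 kg m^2 s^-3 A^-2):  [s] · [kg·m²·s⁻³·A⁻²] = kg·m²·s⁻²·A⁻²
Every term reduces to kg·m²·s⁻²·A⁻².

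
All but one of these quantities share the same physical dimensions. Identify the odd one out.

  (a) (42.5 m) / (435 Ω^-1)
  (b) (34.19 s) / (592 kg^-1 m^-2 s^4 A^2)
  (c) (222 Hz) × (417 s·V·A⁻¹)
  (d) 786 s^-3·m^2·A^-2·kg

Dimensions:
  (a) [m] / [kg⁻¹·m⁻²·s³·A²] = kg·m³·s⁻³·A⁻²
  (b) [s] / [kg⁻¹·m⁻²·s⁴·A²] = kg·m²·s⁻³·A⁻²
  (c) [s⁻¹] · [kg·m²·s⁻²·A⁻²] = kg·m²·s⁻³·A⁻²
  (d) kg·m²·s⁻³·A⁻²
All reduce to kg·m²·s⁻³·A⁻² except (a), which is kg·m³·s⁻³·A⁻².

(a)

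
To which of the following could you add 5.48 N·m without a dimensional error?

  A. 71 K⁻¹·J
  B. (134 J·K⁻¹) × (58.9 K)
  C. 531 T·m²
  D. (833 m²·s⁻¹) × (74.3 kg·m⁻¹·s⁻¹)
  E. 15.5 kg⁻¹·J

Reference: N·m = kg·m·s⁻²·m = kg·m²·s⁻².
Each option:
  A. J·K⁻¹ = N·m·K⁻¹ = kg·m²·s⁻²·K⁻¹
  B. [kg·m²·s⁻²·K⁻¹] · [K] = kg·m²·s⁻²  ← same
  C. T·m² = Wb·m⁻²·m² = kg·m²·s⁻²·A⁻¹
  D. [m²·s⁻¹] · [kg·m⁻¹·s⁻¹] = kg·m·s⁻²
  E. J·kg⁻¹ = N·m·kg⁻¹ = m²·s⁻²
Only B. matches kg·m²·s⁻².

B.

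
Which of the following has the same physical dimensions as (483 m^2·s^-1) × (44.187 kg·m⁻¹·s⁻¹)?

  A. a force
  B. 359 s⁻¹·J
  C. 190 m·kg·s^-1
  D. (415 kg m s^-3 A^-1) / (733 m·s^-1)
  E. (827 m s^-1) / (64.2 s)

A.

Reference: [m²·s⁻¹] · [kg·m⁻¹·s⁻¹] = kg·m·s⁻².
Each option:
  A. [force] = kg·m·s⁻²  ← same
  B. J·s⁻¹ = N·m·s⁻¹ = kg·m²·s⁻³
  C. kg·m·s⁻¹
  D. [kg·m·s⁻³·A⁻¹] / [m·s⁻¹] = kg·s⁻²·A⁻¹
  E. [m·s⁻¹] / [s] = m·s⁻²
Only A. matches kg·m·s⁻².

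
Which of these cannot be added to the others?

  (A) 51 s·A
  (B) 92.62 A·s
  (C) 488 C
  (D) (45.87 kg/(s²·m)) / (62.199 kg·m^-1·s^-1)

(D)

Dimensions:
  (A) s·A
  (B) A·s = s·A
  (C) C = s·A
  (D) [kg·m⁻¹·s⁻²] / [kg·m⁻¹·s⁻¹] = s⁻¹
All reduce to s·A except (D), which is s⁻¹.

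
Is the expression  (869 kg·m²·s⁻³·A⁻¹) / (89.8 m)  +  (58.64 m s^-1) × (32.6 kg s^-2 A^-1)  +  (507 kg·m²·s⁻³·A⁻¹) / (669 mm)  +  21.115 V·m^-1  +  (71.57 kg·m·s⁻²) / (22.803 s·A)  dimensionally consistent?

Yes

Dimensions:
  (869 kg·m²·s⁻³·A⁻¹) / (89.8 m):  [kg·m²·s⁻³·A⁻¹] / [m] = kg·m·s⁻³·A⁻¹
  (58.64 m s^-1) × (32.6 kg s^-2 A^-1):  [m·s⁻¹] · [kg·s⁻²·A⁻¹] = kg·m·s⁻³·A⁻¹
  (507 kg·m²·s⁻³·A⁻¹) / (669 mm):  [kg·m²·s⁻³·A⁻¹] / [m] = kg·m·s⁻³·A⁻¹
  21.115 V·m^-1:  V·m⁻¹ = J·C⁻¹·m⁻¹ = kg·m·s⁻³·A⁻¹
  (71.57 kg·m·s⁻²) / (22.803 s·A):  [kg·m·s⁻²] / [s·A] = kg·m·s⁻³·A⁻¹
Every term reduces to kg·m·s⁻³·A⁻¹.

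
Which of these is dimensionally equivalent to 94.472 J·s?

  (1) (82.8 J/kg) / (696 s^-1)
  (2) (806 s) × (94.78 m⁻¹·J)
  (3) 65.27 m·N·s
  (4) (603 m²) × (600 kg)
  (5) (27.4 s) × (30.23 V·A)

Reference: J·s = N·m·s = kg·m²·s⁻¹.
Each option:
  (1) [m²·s⁻²] / [s⁻¹] = m²·s⁻¹
  (2) [s] · [kg·m·s⁻²] = kg·m·s⁻¹
  (3) N·m·s = kg·m·s⁻²·m·s = kg·m²·s⁻¹  ← same
  (4) [m²] · [kg] = kg·m²
  (5) [s] · [kg·m²·s⁻³] = kg·m²·s⁻²
Only (3) matches kg·m²·s⁻¹.

(3)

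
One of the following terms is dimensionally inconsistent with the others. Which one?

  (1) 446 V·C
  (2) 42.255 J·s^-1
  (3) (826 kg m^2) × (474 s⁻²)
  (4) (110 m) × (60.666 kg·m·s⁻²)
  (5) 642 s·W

(2)

Work out the base dimensions of each:
  (1) C·V = s·A·J·C⁻¹ = kg·m²·s⁻²
  (2) J·s⁻¹ = N·m·s⁻¹ = kg·m²·s⁻³
  (3) [kg·m²] · [s⁻²] = kg·m²·s⁻²
  (4) [m] · [kg·m·s⁻²] = kg·m²·s⁻²
  (5) W·s = J·s⁻¹·s = kg·m²·s⁻²
All reduce to kg·m²·s⁻² except (2), which is kg·m²·s⁻³.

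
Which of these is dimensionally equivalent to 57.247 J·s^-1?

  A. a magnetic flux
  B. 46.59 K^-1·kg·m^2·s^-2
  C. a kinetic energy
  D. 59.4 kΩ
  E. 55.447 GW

E.

Reference: J·s⁻¹ = N·m·s⁻¹ = kg·m²·s⁻³.
Each option:
  A. [magnetic flux] = kg·m²·s⁻²·A⁻¹
  B. kg·m²·s⁻²·K⁻¹
  C. [kinetic energy] = kg·m²·s⁻²
  D. Ω = V·A⁻¹ = kg·m²·s⁻³·A⁻²
  E. W = J·s⁻¹ = kg·m²·s⁻³  ← same
Only E. matches kg·m²·s⁻³.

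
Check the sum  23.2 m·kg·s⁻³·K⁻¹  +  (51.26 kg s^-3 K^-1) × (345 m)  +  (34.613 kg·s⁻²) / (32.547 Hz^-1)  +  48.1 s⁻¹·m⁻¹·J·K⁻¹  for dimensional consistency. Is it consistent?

Work out the base dimensions of each:
  23.2 m·kg·s⁻³·K⁻¹:  kg·m·s⁻³·K⁻¹
  (51.26 kg s^-3 K^-1) × (345 m):  [kg·s⁻³·K⁻¹] · [m] = kg·m·s⁻³·K⁻¹
  (34.613 kg·s⁻²) / (32.547 Hz^-1):  [kg·s⁻²] / [s] = kg·s⁻³
  48.1 s⁻¹·m⁻¹·J·K⁻¹:  J·s⁻¹·m⁻¹·K⁻¹ = N·m·s⁻¹·m⁻¹·K⁻¹ = kg·m·s⁻³·K⁻¹
The terms do not share a single dimension (kg·m·s⁻³·K⁻¹ vs kg·s⁻³).

No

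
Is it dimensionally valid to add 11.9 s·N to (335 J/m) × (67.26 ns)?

Yes

Work out the base dimensions of each:
  11.9 s·N:  N·s = kg·m·s⁻²·s = kg·m·s⁻¹
  (335 J/m) × (67.26 ns):  [kg·m·s⁻²] · [s] = kg·m·s⁻¹
Both are kg·m·s⁻¹, so they have the same dimensions and can be added.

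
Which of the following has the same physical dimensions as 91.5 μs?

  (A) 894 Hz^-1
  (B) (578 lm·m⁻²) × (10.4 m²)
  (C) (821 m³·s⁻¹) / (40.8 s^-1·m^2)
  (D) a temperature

(A)

Reference: s.
Each option:
  (A) Hz⁻¹ = (s⁻¹)⁻¹ = s  ← same
  (B) [m⁻²·cd] · [m²] = cd
  (C) [m³·s⁻¹] / [m²·s⁻¹] = m
  (D) [temperature] = K
Only (A) matches s.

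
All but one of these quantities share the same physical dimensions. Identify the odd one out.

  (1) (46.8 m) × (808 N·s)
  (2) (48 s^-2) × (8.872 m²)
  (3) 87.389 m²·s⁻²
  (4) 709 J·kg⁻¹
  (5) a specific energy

In SI base units:
  (1) [m] · [kg·m·s⁻¹] = kg·m²·s⁻¹
  (2) [s⁻²] · [m²] = m²·s⁻²
  (3) m²·s⁻²
  (4) J·kg⁻¹ = N·m·kg⁻¹ = m²·s⁻²
  (5) [specific energy] = m²·s⁻²
All reduce to m²·s⁻² except (1), which is kg·m²·s⁻¹.

(1)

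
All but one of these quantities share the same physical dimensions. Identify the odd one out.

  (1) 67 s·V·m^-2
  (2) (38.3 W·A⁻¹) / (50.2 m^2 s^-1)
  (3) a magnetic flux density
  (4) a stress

(4)

Expand each in SI base units:
  (1) V·s·m⁻² = J·C⁻¹·s·m⁻² = kg·s⁻²·A⁻¹
  (2) [kg·m²·s⁻³·A⁻¹] / [m²·s⁻¹] = kg·s⁻²·A⁻¹
  (3) [magnetic flux density] = kg·s⁻²·A⁻¹
  (4) [stress] = kg·m⁻¹·s⁻²
All reduce to kg·s⁻²·A⁻¹ except (4), which is kg·m⁻¹·s⁻².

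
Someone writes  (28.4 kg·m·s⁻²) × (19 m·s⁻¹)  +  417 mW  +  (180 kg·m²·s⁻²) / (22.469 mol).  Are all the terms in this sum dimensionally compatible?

No

In SI base units:
  (28.4 kg·m·s⁻²) × (19 m·s⁻¹):  [kg·m·s⁻²] · [m·s⁻¹] = kg·m²·s⁻³
  417 mW:  W = J·s⁻¹ = kg·m²·s⁻³
  (180 kg·m²·s⁻²) / (22.469 mol):  [kg·m²·s⁻²] / [mol] = kg·m²·s⁻²·mol⁻¹
The terms do not share a single dimension (kg·m²·s⁻²·mol⁻¹ vs kg·m²·s⁻³).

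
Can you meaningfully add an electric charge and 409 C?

Yes

Reduce each to base SI dimensions:
  an electric charge:  [electric charge] = s·A
  409 C:  C = s·A
Both are s·A, so they have the same dimensions and can be added.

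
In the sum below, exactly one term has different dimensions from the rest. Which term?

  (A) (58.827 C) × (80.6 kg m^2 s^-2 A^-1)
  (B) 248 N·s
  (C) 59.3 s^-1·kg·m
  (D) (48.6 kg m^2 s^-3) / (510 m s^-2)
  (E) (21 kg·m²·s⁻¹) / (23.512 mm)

Dimensions:
  (A) [s·A] · [kg·m²·s⁻²·A⁻¹] = kg·m²·s⁻¹
  (B) N·s = kg·m·s⁻²·s = kg·m·s⁻¹
  (C) kg·m·s⁻¹
  (D) [kg·m²·s⁻³] / [m·s⁻²] = kg·m·s⁻¹
  (E) [kg·m²·s⁻¹] / [m] = kg·m·s⁻¹
All reduce to kg·m·s⁻¹ except (A), which is kg·m²·s⁻¹.

(A)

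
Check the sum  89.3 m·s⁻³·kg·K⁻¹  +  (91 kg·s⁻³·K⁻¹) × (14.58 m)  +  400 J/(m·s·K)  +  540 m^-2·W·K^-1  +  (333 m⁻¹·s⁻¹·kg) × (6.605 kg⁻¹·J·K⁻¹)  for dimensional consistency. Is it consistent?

No

In SI base units:
  89.3 m·s⁻³·kg·K⁻¹:  kg·m·s⁻³·K⁻¹
  (91 kg·s⁻³·K⁻¹) × (14.58 m):  [kg·s⁻³·K⁻¹] · [m] = kg·m·s⁻³·K⁻¹
  400 J/(m·s·K):  J·s⁻¹·m⁻¹·K⁻¹ = N·m·s⁻¹·m⁻¹·K⁻¹ = kg·m·s⁻³·K⁻¹
  540 m^-2·W·K^-1:  W·m⁻²·K⁻¹ = J·s⁻¹·m⁻²·K⁻¹ = kg·s⁻³·K⁻¹
  (333 m⁻¹·s⁻¹·kg) × (6.605 kg⁻¹·J·K⁻¹):  [kg·m⁻¹·s⁻¹] · [m²·s⁻²·K⁻¹] = kg·m·s⁻³·K⁻¹
The terms do not share a single dimension (kg·m·s⁻³·K⁻¹ vs kg·s⁻³·K⁻¹).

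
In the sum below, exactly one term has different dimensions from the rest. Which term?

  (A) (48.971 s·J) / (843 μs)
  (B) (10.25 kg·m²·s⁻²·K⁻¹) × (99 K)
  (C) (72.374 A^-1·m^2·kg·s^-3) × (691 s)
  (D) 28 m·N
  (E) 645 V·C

Expand each in SI base units:
  (A) [kg·m²·s⁻¹] / [s] = kg·m²·s⁻²
  (B) [kg·m²·s⁻²·K⁻¹] · [K] = kg·m²·s⁻²
  (C) [kg·m²·s⁻³·A⁻¹] · [s] = kg·m²·s⁻²·A⁻¹
  (D) N·m = kg·m·s⁻²·m = kg·m²·s⁻²
  (E) C·V = s·A·J·C⁻¹ = kg·m²·s⁻²
All reduce to kg·m²·s⁻² except (C), which is kg·m²·s⁻²·A⁻¹.

(C)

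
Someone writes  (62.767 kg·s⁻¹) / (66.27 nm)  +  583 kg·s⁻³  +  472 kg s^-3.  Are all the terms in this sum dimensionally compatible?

Reduce each to base SI dimensions:
  (62.767 kg·s⁻¹) / (66.27 nm):  [kg·s⁻¹] / [m] = kg·m⁻¹·s⁻¹
  583 kg·s⁻³:  kg·s⁻³
  472 kg s^-3:  kg·s⁻³
The terms do not share a single dimension (kg·m⁻¹·s⁻¹ vs kg·s⁻³).

No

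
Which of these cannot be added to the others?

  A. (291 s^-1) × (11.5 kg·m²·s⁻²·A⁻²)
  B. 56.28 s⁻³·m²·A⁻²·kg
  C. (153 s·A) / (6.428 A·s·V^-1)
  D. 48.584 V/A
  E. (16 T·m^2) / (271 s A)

Dimensions:
  A. [s⁻¹] · [kg·m²·s⁻²·A⁻²] = kg·m²·s⁻³·A⁻²
  B. kg·m²·s⁻³·A⁻²
  C. [s·A] / [kg⁻¹·m⁻²·s⁴·A²] = kg·m²·s⁻³·A⁻¹
  D. V·A⁻¹ = J·C⁻¹·A⁻¹ = kg·m²·s⁻³·A⁻²
  E. [kg·m²·s⁻²·A⁻¹] / [s·A] = kg·m²·s⁻³·A⁻²
All reduce to kg·m²·s⁻³·A⁻² except C., which is kg·m²·s⁻³·A⁻¹.

C.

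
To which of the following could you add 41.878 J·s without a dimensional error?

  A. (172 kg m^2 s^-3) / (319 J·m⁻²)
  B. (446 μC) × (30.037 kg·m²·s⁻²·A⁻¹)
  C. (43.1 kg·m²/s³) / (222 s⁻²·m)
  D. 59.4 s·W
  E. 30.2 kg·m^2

B.

Reference: J·s = N·m·s = kg·m²·s⁻¹.
Each option:
  A. [kg·m²·s⁻³] / [kg·s⁻²] = m²·s⁻¹
  B. [s·A] · [kg·m²·s⁻²·A⁻¹] = kg·m²·s⁻¹  ← same
  C. [kg·m²·s⁻³] / [m·s⁻²] = kg·m·s⁻¹
  D. W·s = J·s⁻¹·s = kg·m²·s⁻²
  E. kg·m²
Only B. matches kg·m²·s⁻¹.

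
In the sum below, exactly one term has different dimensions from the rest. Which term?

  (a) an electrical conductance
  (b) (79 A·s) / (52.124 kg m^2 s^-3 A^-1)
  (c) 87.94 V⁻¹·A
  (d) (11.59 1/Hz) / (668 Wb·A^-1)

Dimensions:
  (a) [electrical conductance] = kg⁻¹·m⁻²·s³·A²
  (b) [s·A] / [kg·m²·s⁻³·A⁻¹] = kg⁻¹·m⁻²·s⁴·A²
  (c) A·V⁻¹ = A·(J·C⁻¹)⁻¹ = kg⁻¹·m⁻²·s³·A²
  (d) [s] / [kg·m²·s⁻²·A⁻²] = kg⁻¹·m⁻²·s³·A²
All reduce to kg⁻¹·m⁻²·s³·A² except (b), which is kg⁻¹·m⁻²·s⁴·A².

(b)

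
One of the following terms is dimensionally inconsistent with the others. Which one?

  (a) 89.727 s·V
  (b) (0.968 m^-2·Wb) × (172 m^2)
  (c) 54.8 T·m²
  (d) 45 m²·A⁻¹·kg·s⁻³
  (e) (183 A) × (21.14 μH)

(d)

Reduce each to base SI dimensions:
  (a) V·s = J·C⁻¹·s = kg·m²·s⁻²·A⁻¹
  (b) [kg·s⁻²·A⁻¹] · [m²] = kg·m²·s⁻²·A⁻¹
  (c) T·m² = Wb·m⁻²·m² = kg·m²·s⁻²·A⁻¹
  (d) kg·m²·s⁻³·A⁻¹
  (e) [A] · [kg·m²·s⁻²·A⁻²] = kg·m²·s⁻²·A⁻¹
All reduce to kg·m²·s⁻²·A⁻¹ except (d), which is kg·m²·s⁻³·A⁻¹.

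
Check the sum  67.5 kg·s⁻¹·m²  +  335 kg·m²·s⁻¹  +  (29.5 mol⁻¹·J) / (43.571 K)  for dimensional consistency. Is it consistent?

In SI base units:
  67.5 kg·s⁻¹·m²:  kg·m²·s⁻¹
  335 kg·m²·s⁻¹:  kg·m²·s⁻¹
  (29.5 mol⁻¹·J) / (43.571 K):  [kg·m²·s⁻²·mol⁻¹] / [K] = kg·m²·s⁻²·K⁻¹·mol⁻¹
The terms do not share a single dimension (kg·m²·s⁻²·K⁻¹·mol⁻¹ vs kg·m²·s⁻¹).

No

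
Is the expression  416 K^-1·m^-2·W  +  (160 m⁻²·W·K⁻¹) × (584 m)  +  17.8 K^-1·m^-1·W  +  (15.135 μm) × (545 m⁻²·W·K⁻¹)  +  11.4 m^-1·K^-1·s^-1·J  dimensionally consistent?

Expand each in SI base units:
  416 K^-1·m^-2·W:  W·m⁻²·K⁻¹ = J·s⁻¹·m⁻²·K⁻¹ = kg·s⁻³·K⁻¹
  (160 m⁻²·W·K⁻¹) × (584 m):  [kg·s⁻³·K⁻¹] · [m] = kg·m·s⁻³·K⁻¹
  17.8 K^-1·m^-1·W:  W·m⁻¹·K⁻¹ = J·s⁻¹·m⁻¹·K⁻¹ = kg·m·s⁻³·K⁻¹
  (15.135 μm) × (545 m⁻²·W·K⁻¹):  [m] · [kg·s⁻³·K⁻¹] = kg·m·s⁻³·K⁻¹
  11.4 m^-1·K^-1·s^-1·J:  J·s⁻¹·m⁻¹·K⁻¹ = N·m·s⁻¹·m⁻¹·K⁻¹ = kg·m·s⁻³·K⁻¹
The terms do not share a single dimension (kg·m·s⁻³·K⁻¹ vs kg·s⁻³·K⁻¹).

No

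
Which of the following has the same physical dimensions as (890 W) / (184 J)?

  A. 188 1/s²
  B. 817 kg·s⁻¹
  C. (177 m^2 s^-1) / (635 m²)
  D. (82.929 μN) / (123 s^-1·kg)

Reference: [kg·m²·s⁻³] / [kg·m²·s⁻²] = s⁻¹.
Each option:
  A. s⁻²
  B. kg·s⁻¹
  C. [m²·s⁻¹] / [m²] = s⁻¹  ← same
  D. [kg·m·s⁻²] / [kg·s⁻¹] = m·s⁻¹
Only C. matches s⁻¹.

C.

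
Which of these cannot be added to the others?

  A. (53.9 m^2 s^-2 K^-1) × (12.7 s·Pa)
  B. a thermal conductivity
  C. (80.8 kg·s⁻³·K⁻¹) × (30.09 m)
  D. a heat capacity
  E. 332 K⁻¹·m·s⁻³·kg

In SI base units:
  A. [m²·s⁻²·K⁻¹] · [kg·m⁻¹·s⁻¹] = kg·m·s⁻³·K⁻¹
  B. [thermal conductivity] = kg·m·s⁻³·K⁻¹
  C. [kg·s⁻³·K⁻¹] · [m] = kg·m·s⁻³·K⁻¹
  D. [heat capacity] = kg·m²·s⁻²·K⁻¹
  E. kg·m·s⁻³·K⁻¹
All reduce to kg·m·s⁻³·K⁻¹ except D., which is kg·m²·s⁻²·K⁻¹.

D.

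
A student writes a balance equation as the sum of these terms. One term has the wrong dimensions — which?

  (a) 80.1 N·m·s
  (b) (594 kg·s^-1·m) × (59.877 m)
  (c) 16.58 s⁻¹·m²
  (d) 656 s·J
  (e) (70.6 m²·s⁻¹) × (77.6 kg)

Reduce each to base SI dimensions:
  (a) N·m·s = kg·m·s⁻²·m·s = kg·m²·s⁻¹
  (b) [kg·m·s⁻¹] · [m] = kg·m²·s⁻¹
  (c) m²·s⁻¹
  (d) J·s = N·m·s = kg·m²·s⁻¹
  (e) [m²·s⁻¹] · [kg] = kg·m²·s⁻¹
All reduce to kg·m²·s⁻¹ except (c), which is m²·s⁻¹.

(c)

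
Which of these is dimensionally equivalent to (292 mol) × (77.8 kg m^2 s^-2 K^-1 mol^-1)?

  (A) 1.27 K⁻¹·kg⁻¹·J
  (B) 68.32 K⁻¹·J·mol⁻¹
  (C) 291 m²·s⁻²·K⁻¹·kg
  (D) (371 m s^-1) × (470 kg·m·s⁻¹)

Reference: [mol] · [kg·m²·s⁻²·K⁻¹·mol⁻¹] = kg·m²·s⁻²·K⁻¹.
Each option:
  (A) J·kg⁻¹·K⁻¹ = N·m·kg⁻¹·K⁻¹ = m²·s⁻²·K⁻¹
  (B) J·mol⁻¹·K⁻¹ = N·m·mol⁻¹·K⁻¹ = kg·m²·s⁻²·K⁻¹·mol⁻¹
  (C) kg·m²·s⁻²·K⁻¹  ← same
  (D) [m·s⁻¹] · [kg·m·s⁻¹] = kg·m²·s⁻²
Only (C) matches kg·m²·s⁻²·K⁻¹.

(C)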